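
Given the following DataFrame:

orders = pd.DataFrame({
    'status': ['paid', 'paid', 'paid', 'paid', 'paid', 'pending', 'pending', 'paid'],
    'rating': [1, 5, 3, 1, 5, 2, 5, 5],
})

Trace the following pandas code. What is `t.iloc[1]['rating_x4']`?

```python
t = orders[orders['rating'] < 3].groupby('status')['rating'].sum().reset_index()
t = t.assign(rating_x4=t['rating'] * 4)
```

filter rows where rating < 3:
    status  rating
0     paid       1
3     paid       1
5  pending       2
group by status, sum of rating:
status
paid       2
pending    2
Name: rating, dtype: int64
reset_index():
    status  rating
0     paid       2
1  pending       2
add column rating_x4 = t['rating'] * 4:
    status  rating  rating_x4
0     paid       2          8
1  pending       2          8
Hence 8.

8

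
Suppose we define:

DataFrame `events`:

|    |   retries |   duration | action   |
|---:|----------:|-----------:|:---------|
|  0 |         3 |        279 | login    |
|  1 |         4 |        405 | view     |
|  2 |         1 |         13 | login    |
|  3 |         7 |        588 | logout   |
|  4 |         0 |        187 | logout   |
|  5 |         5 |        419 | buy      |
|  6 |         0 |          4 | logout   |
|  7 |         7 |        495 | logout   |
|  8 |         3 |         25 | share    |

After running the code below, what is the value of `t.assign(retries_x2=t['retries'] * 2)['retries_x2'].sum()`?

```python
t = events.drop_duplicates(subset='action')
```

44

drop duplicate action (keep=first):
   retries  duration  action
0        3       279   login
1        4       405    view
3        7       588  logout
5        5       419     buy
8        3        25   share
add column retries_x2 = t['retries'] * 2:
   retries  duration  action  retries_x2
0        3       279   login           6
1        4       405    view           8
3        7       588  logout          14
5        5       419     buy          10
8        3        25   share           6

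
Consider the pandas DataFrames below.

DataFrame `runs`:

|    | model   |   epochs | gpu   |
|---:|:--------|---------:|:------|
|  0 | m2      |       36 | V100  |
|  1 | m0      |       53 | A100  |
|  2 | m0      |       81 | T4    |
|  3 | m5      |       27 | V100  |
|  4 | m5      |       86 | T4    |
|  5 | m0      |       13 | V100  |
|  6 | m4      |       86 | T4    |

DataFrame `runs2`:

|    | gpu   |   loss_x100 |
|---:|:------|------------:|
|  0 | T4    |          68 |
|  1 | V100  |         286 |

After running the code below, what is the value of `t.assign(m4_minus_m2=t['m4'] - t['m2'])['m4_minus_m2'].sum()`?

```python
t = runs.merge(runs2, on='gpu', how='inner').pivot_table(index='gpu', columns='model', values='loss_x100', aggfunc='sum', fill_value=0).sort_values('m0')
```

-218

merge on 'gpu' (how='inner') → 6 rows:
  model  epochs   gpu  loss_x100
0    m2      36  V100        286
1    m0      81    T4         68
2    m5      27  V100        286
3    m5      86    T4         68
4    m0      13  V100        286
5    m4      86    T4         68
pivot: rows=gpu, cols=model, sum(loss_x100):
model   m0   m2  m4   m5
gpu                     
T4      68    0  68   68
V100   286  286   0  286
sort by m0:
model   m0   m2  m4   m5
gpu                     
T4      68    0  68   68
V100   286  286   0  286
add column m4_minus_m2 = t['m4'] - t['m2']:
model   m0   m2  m4   m5  m4_minus_m2
gpu                                  
T4      68    0  68   68           68
V100   286  286   0  286         -286
Hence -218.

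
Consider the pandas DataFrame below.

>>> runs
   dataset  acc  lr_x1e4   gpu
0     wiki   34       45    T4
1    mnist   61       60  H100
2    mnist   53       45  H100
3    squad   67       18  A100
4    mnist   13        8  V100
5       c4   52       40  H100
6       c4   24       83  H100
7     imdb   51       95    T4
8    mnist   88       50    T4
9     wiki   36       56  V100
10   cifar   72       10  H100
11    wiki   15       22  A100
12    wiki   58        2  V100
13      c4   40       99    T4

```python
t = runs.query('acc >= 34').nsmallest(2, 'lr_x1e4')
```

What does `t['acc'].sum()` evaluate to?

130

filter rows where acc >= 34:
   dataset  acc  lr_x1e4   gpu
0     wiki   34       45    T4
1    mnist   61       60  H100
2    mnist   53       45  H100
3    squad   67       18  A100
5       c4   52       40  H100
7     imdb   51       95    T4
8    mnist   88       50    T4
9     wiki   36       56  V100
10   cifar   72       10  H100
12    wiki   58        2  V100
13      c4   40       99    T4
take 2 rows with smallest lr_x1e4:
   dataset  acc  lr_x1e4   gpu
12    wiki   58        2  V100
10   cifar   72       10  H100
The sum of column 'acc' is 130.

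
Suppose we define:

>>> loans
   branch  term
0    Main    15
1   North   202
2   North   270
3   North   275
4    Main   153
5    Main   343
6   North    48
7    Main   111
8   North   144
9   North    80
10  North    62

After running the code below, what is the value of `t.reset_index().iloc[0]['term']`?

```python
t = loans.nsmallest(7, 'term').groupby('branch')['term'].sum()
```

take 7 rows with smallest term:
   branch  term
0    Main    15
6   North    48
10  North    62
9   North    80
7    Main   111
8   North   144
4    Main   153
group by branch, sum of term:
branch
Main     279
North    334
Name: term, dtype: int64
reset_index():
  branch  term
0   Main   279
1  North   334
Taking the value at position 0, column 'term' gives 279.

279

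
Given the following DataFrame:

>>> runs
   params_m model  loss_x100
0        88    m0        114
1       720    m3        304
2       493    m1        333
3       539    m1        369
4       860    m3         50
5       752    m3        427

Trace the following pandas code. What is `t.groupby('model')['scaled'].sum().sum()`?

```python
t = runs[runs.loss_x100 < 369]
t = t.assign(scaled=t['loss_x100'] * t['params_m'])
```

436081

filter rows where loss_x100 < 369:
   params_m model  loss_x100
0        88    m0        114
1       720    m3        304
2       493    m1        333
4       860    m3         50
add column scaled = t['loss_x100'] * t['params_m']:
   params_m model  loss_x100  scaled
0        88    m0        114   10032
1       720    m3        304  218880
2       493    m1        333  164169
4       860    m3         50   43000
group by model, sum of scaled:
model
m0     10032
m1    164169
m3    261880
Name: scaled, dtype: int64
Hence 436081.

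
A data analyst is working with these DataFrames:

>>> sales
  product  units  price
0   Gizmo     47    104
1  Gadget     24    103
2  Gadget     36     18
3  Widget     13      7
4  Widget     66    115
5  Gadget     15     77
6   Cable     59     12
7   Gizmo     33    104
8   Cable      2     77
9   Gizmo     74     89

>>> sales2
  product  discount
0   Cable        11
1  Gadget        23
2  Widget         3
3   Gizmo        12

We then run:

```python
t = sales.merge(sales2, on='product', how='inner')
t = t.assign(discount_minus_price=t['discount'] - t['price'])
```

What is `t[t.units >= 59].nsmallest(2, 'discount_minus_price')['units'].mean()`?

merge on 'product' (how='inner') → 10 rows:
  product  units  price  discount
0   Gizmo     47    104        12
1  Gadget     24    103        23
2  Gadget     36     18        23
3  Widget     13      7         3
4  Widget     66    115         3
5  Gadget     15     77        23
6   Cable     59     12        11
7   Gizmo     33    104        12
8   Cable      2     77        11
9   Gizmo     74     89        12
add column discount_minus_price = t['discount'] - t['price']:
  product  units  price  discount  discount_minus_price
0   Gizmo     47    104        12                   -92
1  Gadget     24    103        23                   -80
2  Gadget     36     18        23                     5
3  Widget     13      7         3                    -4
4  Widget     66    115         3                  -112
5  Gadget     15     77        23                   -54
6   Cable     59     12        11                    -1
7   Gizmo     33    104        12                   -92
8   Cable      2     77        11                   -66
9   Gizmo     74     89        12                   -77
filter rows where units >= 59:
  product  units  price  discount  discount_minus_price
4  Widget     66    115         3                  -112
6   Cable     59     12        11                    -1
9   Gizmo     74     89        12                   -77
take 2 rows with smallest discount_minus_price:
  product  units  price  discount  discount_minus_price
4  Widget     66    115         3                  -112
9   Gizmo     74     89        12                   -77
The mean of column 'units' is 70.0.

70.0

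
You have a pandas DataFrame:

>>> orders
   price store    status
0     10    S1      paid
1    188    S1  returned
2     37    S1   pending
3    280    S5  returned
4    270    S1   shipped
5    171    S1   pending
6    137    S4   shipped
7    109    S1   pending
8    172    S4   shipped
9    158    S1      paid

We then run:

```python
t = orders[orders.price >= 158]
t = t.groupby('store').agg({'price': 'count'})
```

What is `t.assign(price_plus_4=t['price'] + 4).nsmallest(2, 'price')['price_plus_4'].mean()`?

5.0

filter rows where price >= 158:
   price store    status
1    188    S1  returned
3    280    S5  returned
4    270    S1   shipped
5    171    S1   pending
8    172    S4   shipped
9    158    S1      paid
group by store, count of price:
       price
store       
S1         4
S4         1
S5         1
add column price_plus_4 = t['price'] + 4:
       price  price_plus_4
store                     
S1         4             8
S4         1             5
S5         1             5
take 2 rows with smallest price:
       price  price_plus_4
store                     
S4         1             5
S5         1             5
Hence 5.0.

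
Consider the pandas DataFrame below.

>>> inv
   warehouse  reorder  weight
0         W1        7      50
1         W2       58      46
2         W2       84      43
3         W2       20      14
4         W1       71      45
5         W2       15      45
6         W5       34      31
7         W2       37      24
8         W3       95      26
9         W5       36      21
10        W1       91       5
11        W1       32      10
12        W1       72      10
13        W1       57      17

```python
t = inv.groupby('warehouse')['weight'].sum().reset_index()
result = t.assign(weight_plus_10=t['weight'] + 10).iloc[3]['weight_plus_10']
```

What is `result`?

group by warehouse, sum of weight:
warehouse
W1    137
W2    172
W3     26
W5     52
Name: weight, dtype: int64
reset_index():
  warehouse  weight
0        W1     137
1        W2     172
2        W3      26
3        W5      52
add column weight_plus_10 = t['weight'] + 10:
  warehouse  weight  weight_plus_10
0        W1     137             147
1        W2     172             182
2        W3      26              36
3        W5      52              62
Reading off the value at position 3, column 'weight_plus_10', we get 62.

62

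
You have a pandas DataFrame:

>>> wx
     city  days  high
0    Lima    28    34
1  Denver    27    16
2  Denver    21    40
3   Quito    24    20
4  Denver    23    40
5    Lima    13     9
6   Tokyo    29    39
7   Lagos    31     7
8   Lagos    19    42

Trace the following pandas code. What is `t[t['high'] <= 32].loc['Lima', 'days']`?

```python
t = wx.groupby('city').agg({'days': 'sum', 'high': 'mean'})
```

41

group by city: sum(days), mean(high):
        days  high
city              
Denver    71  32.0
Lagos     50  24.5
Lima      41  21.5
Quito     24  20.0
Tokyo     29  39.0
filter rows where high <= 32:
        days  high
city              
Denver    71  32.0
Lagos     50  24.5
Lima      41  21.5
Quito     24  20.0
value at row 'Lima', column 'days' → 41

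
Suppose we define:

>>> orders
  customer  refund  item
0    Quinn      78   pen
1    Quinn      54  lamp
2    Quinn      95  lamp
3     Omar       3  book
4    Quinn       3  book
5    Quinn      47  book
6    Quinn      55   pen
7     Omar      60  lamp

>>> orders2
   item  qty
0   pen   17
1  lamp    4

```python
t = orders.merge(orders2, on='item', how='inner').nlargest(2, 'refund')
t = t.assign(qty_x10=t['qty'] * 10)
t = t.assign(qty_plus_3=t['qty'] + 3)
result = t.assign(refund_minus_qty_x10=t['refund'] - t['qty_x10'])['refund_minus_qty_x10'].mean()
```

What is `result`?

merge on 'item' (how='inner') → 5 rows:
  customer  refund  item  qty
0    Quinn      78   pen   17
1    Quinn      54  lamp    4
2    Quinn      95  lamp    4
3    Quinn      55   pen   17
4     Omar      60  lamp    4
take 2 rows with largest refund:
  customer  refund  item  qty
2    Quinn      95  lamp    4
0    Quinn      78   pen   17
add column qty_x10 = t['qty'] * 10:
  customer  refund  item  qty  qty_x10
2    Quinn      95  lamp    4       40
0    Quinn      78   pen   17      170
add column qty_plus_3 = t['qty'] + 3:
  customer  refund  item  qty  qty_x10  qty_plus_3
2    Quinn      95  lamp    4       40           7
0    Quinn      78   pen   17      170          20
add column refund_minus_qty_x10 = t['refund'] - t['qty_x10']:
  customer  refund  item  qty  qty_x10  qty_plus_3  refund_minus_qty_x10
2    Quinn      95  lamp    4       40           7                    55
0    Quinn      78   pen   17      170          20                   -92
Then the mean of column 'refund_minus_qty_x10': -18.5

-18.5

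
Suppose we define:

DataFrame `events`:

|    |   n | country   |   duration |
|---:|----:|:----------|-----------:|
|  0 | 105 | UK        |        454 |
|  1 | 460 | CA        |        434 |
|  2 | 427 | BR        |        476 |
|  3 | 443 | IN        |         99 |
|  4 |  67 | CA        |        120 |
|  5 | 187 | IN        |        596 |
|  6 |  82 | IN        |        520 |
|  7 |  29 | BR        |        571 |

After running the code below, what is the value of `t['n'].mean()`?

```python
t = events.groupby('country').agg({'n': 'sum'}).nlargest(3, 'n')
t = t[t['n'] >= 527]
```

group by country, sum of n:
           n
country     
BR       456
CA       527
IN       712
UK       105
take 3 rows with largest n:
           n
country     
IN       712
CA       527
BR       456
filter rows where n >= 527:
           n
country     
IN       712
CA       527
So mean() = 619.5.

619.5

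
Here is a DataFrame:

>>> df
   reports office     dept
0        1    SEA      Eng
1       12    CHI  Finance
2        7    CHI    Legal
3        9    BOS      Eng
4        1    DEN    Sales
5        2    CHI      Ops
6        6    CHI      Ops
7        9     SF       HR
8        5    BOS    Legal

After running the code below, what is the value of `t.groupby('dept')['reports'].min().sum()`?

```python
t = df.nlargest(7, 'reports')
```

37

take 7 rows with largest reports:
   reports office     dept
1       12    CHI  Finance
3        9    BOS      Eng
7        9     SF       HR
2        7    CHI    Legal
6        6    CHI      Ops
8        5    BOS    Legal
5        2    CHI      Ops
group by dept, min of reports:
dept
Eng         9
Finance    12
HR          9
Legal       5
Ops         2
Name: reports, dtype: int64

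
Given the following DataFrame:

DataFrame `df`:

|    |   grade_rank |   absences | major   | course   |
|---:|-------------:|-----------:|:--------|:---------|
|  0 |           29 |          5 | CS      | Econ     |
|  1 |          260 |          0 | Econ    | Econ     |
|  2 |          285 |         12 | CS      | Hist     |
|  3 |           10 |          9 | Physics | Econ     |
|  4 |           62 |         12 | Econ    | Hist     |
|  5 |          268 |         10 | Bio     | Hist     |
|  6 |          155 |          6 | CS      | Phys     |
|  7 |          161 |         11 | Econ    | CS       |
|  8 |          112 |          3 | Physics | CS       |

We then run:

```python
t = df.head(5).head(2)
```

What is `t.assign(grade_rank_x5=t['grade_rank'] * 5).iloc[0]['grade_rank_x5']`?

145

take first 5 rows:
   grade_rank  absences    major course
0          29         5       CS   Econ
1         260         0     Econ   Econ
2         285        12       CS   Hist
3          10         9  Physics   Econ
4          62        12     Econ   Hist
take first 2 rows:
   grade_rank  absences major course
0          29         5    CS   Econ
1         260         0  Econ   Econ
add column grade_rank_x5 = t['grade_rank'] * 5:
   grade_rank  absences major course  grade_rank_x5
0          29         5    CS   Econ            145
1         260         0  Econ   Econ           1300
value at position 0, column 'grade_rank_x5' → 145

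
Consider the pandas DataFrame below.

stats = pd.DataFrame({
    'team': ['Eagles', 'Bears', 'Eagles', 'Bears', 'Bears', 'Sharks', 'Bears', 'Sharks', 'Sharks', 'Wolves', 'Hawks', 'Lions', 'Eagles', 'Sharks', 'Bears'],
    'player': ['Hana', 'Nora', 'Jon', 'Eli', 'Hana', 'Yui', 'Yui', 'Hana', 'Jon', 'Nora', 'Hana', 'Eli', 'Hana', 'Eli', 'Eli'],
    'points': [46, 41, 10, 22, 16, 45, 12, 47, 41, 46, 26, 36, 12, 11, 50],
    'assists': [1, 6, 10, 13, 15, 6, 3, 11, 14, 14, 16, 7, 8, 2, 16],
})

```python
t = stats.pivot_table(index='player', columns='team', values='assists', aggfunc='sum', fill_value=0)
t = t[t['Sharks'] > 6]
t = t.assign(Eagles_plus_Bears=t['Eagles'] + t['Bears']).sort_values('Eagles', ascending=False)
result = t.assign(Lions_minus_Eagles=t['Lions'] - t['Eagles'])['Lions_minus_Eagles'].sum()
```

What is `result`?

-19

pivot: rows=player, cols=team, sum(assists):
team    Bears  Eagles  Hawks  Lions  Sharks  Wolves
player                                             
Eli        29       0      0      7       2       0
Hana       15       9     16      0      11       0
Jon         0      10      0      0      14       0
Nora        6       0      0      0       0      14
Yui         3       0      0      0       6       0
filter rows where Sharks > 6:
team    Bears  Eagles  Hawks  Lions  Sharks  Wolves
player                                             
Hana       15       9     16      0      11       0
Jon         0      10      0      0      14       0
add column Eagles_plus_Bears = t['Eagles'] + t['Bears']:
team    Bears  Eagles  Hawks  Lions  Sharks  Wolves  Eagles_plus_Bears
player                                                                
Hana       15       9     16      0      11       0                 24
Jon         0      10      0      0      14       0                 10
sort by Eagles descending:
team    Bears  Eagles  Hawks  Lions  Sharks  Wolves  Eagles_plus_Bears
player                                                                
Jon         0      10      0      0      14       0                 10
Hana       15       9     16      0      11       0                 24
add column Lions_minus_Eagles = t['Lions'] - t['Eagles']:
team    Bears  Eagles  Hawks  Lions  Sharks  Wolves  Eagles_plus_Bears  Lions_minus_Eagles
player                                                                                    
Jon         0      10      0      0      14       0                 10                 -10
Hana       15       9     16      0      11       0                 24                  -9
Hence -19.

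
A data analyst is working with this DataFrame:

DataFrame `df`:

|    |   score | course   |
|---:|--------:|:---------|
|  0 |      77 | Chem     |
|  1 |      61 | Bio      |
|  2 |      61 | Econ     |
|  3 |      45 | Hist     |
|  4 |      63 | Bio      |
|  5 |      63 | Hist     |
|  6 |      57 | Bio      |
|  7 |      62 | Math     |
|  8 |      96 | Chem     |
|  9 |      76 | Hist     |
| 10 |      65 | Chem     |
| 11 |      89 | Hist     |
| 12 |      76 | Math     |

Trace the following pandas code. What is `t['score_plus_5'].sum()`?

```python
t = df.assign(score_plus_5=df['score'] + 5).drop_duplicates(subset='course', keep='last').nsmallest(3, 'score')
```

add column score_plus_5 = df['score'] + 5:
    score course  score_plus_5
0      77   Chem            82
1      61    Bio            66
2      61   Econ            66
3      45   Hist            50
4      63    Bio            68
5      63   Hist            68
6      57    Bio            62
7      62   Math            67
8      96   Chem           101
9      76   Hist            81
10     65   Chem            70
11     89   Hist            94
12     76   Math            81
drop duplicate course (keep=last):
    score course  score_plus_5
2      61   Econ            66
6      57    Bio            62
10     65   Chem            70
11     89   Hist            94
12     76   Math            81
take 3 rows with smallest score:
    score course  score_plus_5
6      57    Bio            62
2      61   Econ            66
10     65   Chem            70
So sum() = 198.

198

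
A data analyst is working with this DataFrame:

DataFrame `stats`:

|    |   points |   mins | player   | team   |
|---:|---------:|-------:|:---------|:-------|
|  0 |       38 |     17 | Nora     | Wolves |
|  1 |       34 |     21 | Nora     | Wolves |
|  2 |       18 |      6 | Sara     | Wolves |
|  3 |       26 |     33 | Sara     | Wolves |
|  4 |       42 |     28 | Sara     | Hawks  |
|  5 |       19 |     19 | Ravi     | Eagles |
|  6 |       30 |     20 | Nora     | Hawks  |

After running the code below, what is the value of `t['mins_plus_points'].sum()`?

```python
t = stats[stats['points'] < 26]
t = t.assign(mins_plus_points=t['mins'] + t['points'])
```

filter rows where points < 26:
   points  mins player    team
2      18     6   Sara  Wolves
5      19    19   Ravi  Eagles
add column mins_plus_points = t['mins'] + t['points']:
   points  mins player    team  mins_plus_points
2      18     6   Sara  Wolves                24
5      19    19   Ravi  Eagles                38
Taking the sum of column 'mins_plus_points' gives 62.

62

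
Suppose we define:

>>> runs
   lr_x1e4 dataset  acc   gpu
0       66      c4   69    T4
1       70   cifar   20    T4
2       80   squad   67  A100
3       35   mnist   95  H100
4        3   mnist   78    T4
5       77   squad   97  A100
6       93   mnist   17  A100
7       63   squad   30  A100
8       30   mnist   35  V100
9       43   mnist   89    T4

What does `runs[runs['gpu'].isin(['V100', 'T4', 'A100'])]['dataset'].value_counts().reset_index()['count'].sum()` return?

9

filter rows where gpu in ['V100', 'T4', 'A100']:
   lr_x1e4 dataset  acc   gpu
0       66      c4   69    T4
1       70   cifar   20    T4
2       80   squad   67  A100
4        3   mnist   78    T4
5       77   squad   97  A100
6       93   mnist   17  A100
7       63   squad   30  A100
8       30   mnist   35  V100
9       43   mnist   89    T4
value_counts of dataset:
dataset
mnist    4
squad    3
c4       1
cifar    1
Name: count, dtype: int64
reset_index():
  dataset  count
0   mnist      4
1   squad      3
2      c4      1
3   cifar      1
So sum() = 9.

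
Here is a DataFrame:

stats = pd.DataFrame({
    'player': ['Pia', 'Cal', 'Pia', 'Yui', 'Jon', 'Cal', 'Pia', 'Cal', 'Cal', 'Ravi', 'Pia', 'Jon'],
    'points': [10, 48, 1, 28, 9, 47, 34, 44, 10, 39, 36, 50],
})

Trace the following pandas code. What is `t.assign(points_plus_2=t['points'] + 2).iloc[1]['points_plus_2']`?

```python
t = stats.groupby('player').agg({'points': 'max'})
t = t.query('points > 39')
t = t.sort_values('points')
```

group by player, max of points:
        points
player        
Cal         48
Jon         50
Pia         36
Ravi        39
Yui         28
filter rows where points > 39:
        points
player        
Cal         48
Jon         50
sort by points:
        points
player        
Cal         48
Jon         50
add column points_plus_2 = t['points'] + 2:
        points  points_plus_2
player                       
Cal         48             50
Jon         50             52

52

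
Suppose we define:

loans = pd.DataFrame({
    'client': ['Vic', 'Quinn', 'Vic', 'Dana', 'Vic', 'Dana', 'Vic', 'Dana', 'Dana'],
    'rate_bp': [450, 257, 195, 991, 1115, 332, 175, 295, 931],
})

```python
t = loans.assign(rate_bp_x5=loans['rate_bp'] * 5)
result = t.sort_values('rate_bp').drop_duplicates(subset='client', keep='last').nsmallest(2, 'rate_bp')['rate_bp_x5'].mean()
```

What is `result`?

3120.0

add column rate_bp_x5 = loans['rate_bp'] * 5:
  client  rate_bp  rate_bp_x5
0    Vic      450        2250
1  Quinn      257        1285
2    Vic      195         975
3   Dana      991        4955
4    Vic     1115        5575
5   Dana      332        1660
6    Vic      175         875
7   Dana      295        1475
8   Dana      931        4655
sort by rate_bp:
  client  rate_bp  rate_bp_x5
6    Vic      175         875
2    Vic      195         975
1  Quinn      257        1285
7   Dana      295        1475
5   Dana      332        1660
0    Vic      450        2250
8   Dana      931        4655
3   Dana      991        4955
4    Vic     1115        5575
drop duplicate client (keep=last):
  client  rate_bp  rate_bp_x5
1  Quinn      257        1285
3   Dana      991        4955
4    Vic     1115        5575
take 2 rows with smallest rate_bp:
  client  rate_bp  rate_bp_x5
1  Quinn      257        1285
3   Dana      991        4955
Then the mean of column 'rate_bp_x5': 3120.0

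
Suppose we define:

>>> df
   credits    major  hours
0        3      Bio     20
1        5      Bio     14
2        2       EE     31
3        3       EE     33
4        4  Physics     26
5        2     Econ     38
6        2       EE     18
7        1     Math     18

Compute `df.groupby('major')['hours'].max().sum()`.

group by major, max of hours:
major
Bio        20
EE         33
Econ       38
Math       18
Physics    26
Name: hours, dtype: int64
So sum() = 135.

135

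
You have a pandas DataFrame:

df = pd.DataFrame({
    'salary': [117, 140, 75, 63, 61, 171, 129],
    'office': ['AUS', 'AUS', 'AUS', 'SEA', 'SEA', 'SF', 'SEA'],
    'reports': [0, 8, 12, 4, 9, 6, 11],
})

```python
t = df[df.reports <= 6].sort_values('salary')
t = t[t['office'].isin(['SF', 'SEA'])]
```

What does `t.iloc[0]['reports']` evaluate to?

4

filter rows where reports <= 6:
   salary office  reports
0     117    AUS        0
3      63    SEA        4
5     171     SF        6
sort by salary:
   salary office  reports
3      63    SEA        4
0     117    AUS        0
5     171     SF        6
filter rows where office in ['SF', 'SEA']:
   salary office  reports
3      63    SEA        4
5     171     SF        6
Taking the value at position 0, column 'reports' gives 4.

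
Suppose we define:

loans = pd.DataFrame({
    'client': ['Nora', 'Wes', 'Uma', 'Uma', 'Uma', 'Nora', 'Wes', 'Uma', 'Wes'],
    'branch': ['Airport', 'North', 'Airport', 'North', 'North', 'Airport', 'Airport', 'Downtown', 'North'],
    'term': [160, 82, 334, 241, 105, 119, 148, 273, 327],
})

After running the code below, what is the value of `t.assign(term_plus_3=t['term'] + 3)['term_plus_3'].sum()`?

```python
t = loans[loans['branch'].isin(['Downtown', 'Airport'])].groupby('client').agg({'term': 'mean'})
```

filter rows where branch in ['Downtown', 'Airport']:
  client    branch  term
0   Nora   Airport   160
2    Uma   Airport   334
5   Nora   Airport   119
6    Wes   Airport   148
7    Uma  Downtown   273
group by client, mean of term:
         term
client       
Nora    139.5
Uma     303.5
Wes     148.0
add column term_plus_3 = t['term'] + 3:
         term  term_plus_3
client                    
Nora    139.5        142.5
Uma     303.5        306.5
Wes     148.0        151.0
Taking the sum of column 'term_plus_3' gives 600.0.

600.0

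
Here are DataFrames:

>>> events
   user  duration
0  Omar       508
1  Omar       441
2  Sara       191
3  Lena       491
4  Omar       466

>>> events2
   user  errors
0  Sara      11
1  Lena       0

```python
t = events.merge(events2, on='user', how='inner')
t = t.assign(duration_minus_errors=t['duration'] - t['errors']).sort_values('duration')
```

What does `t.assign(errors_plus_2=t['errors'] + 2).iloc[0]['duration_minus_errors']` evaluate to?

merge on 'user' (how='inner') → 2 rows:
   user  duration  errors
0  Sara       191      11
1  Lena       491       0
add column duration_minus_errors = t['duration'] - t['errors']:
   user  duration  errors  duration_minus_errors
0  Sara       191      11                    180
1  Lena       491       0                    491
sort by duration:
   user  duration  errors  duration_minus_errors
0  Sara       191      11                    180
1  Lena       491       0                    491
add column errors_plus_2 = t['errors'] + 2:
   user  duration  errors  duration_minus_errors  errors_plus_2
0  Sara       191      11                    180             13
1  Lena       491       0                    491              2
Then the value at position 0, column 'duration_minus_errors': 180

180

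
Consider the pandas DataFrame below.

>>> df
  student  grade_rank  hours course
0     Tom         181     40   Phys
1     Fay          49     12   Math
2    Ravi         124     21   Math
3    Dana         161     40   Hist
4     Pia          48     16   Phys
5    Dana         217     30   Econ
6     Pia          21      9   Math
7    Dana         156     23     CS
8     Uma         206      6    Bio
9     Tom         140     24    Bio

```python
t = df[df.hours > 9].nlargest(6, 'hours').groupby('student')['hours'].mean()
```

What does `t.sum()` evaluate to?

84.0

filter rows where hours > 9:
  student  grade_rank  hours course
0     Tom         181     40   Phys
1     Fay          49     12   Math
2    Ravi         124     21   Math
3    Dana         161     40   Hist
4     Pia          48     16   Phys
5    Dana         217     30   Econ
7    Dana         156     23     CS
9     Tom         140     24    Bio
take 6 rows with largest hours:
  student  grade_rank  hours course
0     Tom         181     40   Phys
3    Dana         161     40   Hist
5    Dana         217     30   Econ
9     Tom         140     24    Bio
7    Dana         156     23     CS
2    Ravi         124     21   Math
group by student, mean of hours:
student
Dana    31.0
Ravi    21.0
Tom     32.0
Name: hours, dtype: float64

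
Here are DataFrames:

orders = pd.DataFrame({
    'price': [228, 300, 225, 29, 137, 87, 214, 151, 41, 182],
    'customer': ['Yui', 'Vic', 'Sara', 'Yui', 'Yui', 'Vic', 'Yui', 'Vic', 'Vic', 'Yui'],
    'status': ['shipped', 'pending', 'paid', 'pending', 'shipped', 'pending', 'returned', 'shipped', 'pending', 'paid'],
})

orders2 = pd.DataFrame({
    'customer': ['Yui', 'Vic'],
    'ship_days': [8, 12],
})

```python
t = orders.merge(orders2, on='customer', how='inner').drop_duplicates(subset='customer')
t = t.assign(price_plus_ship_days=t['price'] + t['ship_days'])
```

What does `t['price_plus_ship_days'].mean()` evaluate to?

merge on 'customer' (how='inner') → 9 rows:
   price customer    status  ship_days
0    228      Yui   shipped          8
1    300      Vic   pending         12
2     29      Yui   pending          8
3    137      Yui   shipped          8
4     87      Vic   pending         12
5    214      Yui  returned          8
6    151      Vic   shipped         12
7     41      Vic   pending         12
8    182      Yui      paid          8
drop duplicate customer (keep=first):
   price customer   status  ship_days
0    228      Yui  shipped          8
1    300      Vic  pending         12
add column price_plus_ship_days = t['price'] + t['ship_days']:
   price customer   status  ship_days  price_plus_ship_days
0    228      Yui  shipped          8                   236
1    300      Vic  pending         12                   312
mean of column 'price_plus_ship_days' → 274.0

274.0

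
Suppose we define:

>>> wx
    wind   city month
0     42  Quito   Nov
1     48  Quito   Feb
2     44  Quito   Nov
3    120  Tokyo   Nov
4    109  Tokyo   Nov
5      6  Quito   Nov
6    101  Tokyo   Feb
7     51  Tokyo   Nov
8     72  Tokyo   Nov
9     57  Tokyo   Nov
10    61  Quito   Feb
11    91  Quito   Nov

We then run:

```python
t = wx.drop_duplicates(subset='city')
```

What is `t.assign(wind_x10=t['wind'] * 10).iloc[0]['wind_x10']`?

420

drop duplicate city (keep=first):
   wind   city month
0    42  Quito   Nov
3   120  Tokyo   Nov
add column wind_x10 = t['wind'] * 10:
   wind   city month  wind_x10
0    42  Quito   Nov       420
3   120  Tokyo   Nov      1200
Reading off the value at position 0, column 'wind_x10', we get 420.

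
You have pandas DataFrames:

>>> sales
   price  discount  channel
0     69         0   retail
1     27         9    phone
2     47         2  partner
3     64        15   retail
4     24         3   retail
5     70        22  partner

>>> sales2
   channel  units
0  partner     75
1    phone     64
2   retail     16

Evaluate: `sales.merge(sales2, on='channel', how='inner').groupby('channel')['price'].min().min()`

merge on 'channel' (how='inner') → 6 rows:
   price  discount  channel  units
0     69         0   retail     16
1     27         9    phone     64
2     47         2  partner     75
3     64        15   retail     16
4     24         3   retail     16
5     70        22  partner     75
group by channel, min of price:
channel
partner    47
phone      27
retail     24
Name: price, dtype: int64

24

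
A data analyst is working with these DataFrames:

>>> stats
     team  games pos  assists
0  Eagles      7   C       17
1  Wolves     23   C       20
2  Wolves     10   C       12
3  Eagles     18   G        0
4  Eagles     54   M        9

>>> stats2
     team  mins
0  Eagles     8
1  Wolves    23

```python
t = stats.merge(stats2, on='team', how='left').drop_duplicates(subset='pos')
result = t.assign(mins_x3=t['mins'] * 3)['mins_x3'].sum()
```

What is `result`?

merge on 'team' (how='left') → 5 rows:
     team  games pos  assists  mins
0  Eagles      7   C       17     8
1  Wolves     23   C       20    23
2  Wolves     10   C       12    23
3  Eagles     18   G        0     8
4  Eagles     54   M        9     8
drop duplicate pos (keep=first):
     team  games pos  assists  mins
0  Eagles      7   C       17     8
3  Eagles     18   G        0     8
4  Eagles     54   M        9     8
add column mins_x3 = t['mins'] * 3:
     team  games pos  assists  mins  mins_x3
0  Eagles      7   C       17     8       24
3  Eagles     18   G        0     8       24
4  Eagles     54   M        9     8       24
sum of column 'mins_x3' → 72

72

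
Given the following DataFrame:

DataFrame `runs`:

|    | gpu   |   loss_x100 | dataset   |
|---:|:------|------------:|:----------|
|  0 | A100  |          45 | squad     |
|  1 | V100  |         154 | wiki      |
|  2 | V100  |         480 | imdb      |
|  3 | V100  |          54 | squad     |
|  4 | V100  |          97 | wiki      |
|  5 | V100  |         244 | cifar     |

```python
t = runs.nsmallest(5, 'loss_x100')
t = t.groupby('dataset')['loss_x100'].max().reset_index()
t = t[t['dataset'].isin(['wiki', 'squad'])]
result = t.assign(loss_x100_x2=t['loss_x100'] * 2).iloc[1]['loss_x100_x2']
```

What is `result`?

take 5 rows with smallest loss_x100:
    gpu  loss_x100 dataset
0  A100         45   squad
3  V100         54   squad
4  V100         97    wiki
1  V100        154    wiki
5  V100        244   cifar
group by dataset, max of loss_x100:
dataset
cifar    244
squad     54
wiki     154
Name: loss_x100, dtype: int64
reset_index():
  dataset  loss_x100
0   cifar        244
1   squad         54
2    wiki        154
filter rows where dataset in ['wiki', 'squad']:
  dataset  loss_x100
1   squad         54
2    wiki        154
add column loss_x100_x2 = t['loss_x100'] * 2:
  dataset  loss_x100  loss_x100_x2
1   squad         54           108
2    wiki        154           308
So iloc[1]['loss_x100_x2'] = 308.

308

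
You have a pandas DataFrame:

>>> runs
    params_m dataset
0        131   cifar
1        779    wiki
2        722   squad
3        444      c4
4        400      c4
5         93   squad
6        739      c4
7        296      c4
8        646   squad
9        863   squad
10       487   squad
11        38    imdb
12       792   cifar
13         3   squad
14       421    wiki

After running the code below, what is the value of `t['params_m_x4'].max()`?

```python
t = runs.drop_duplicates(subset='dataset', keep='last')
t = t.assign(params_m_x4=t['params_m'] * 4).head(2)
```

1184

drop duplicate dataset (keep=last):
    params_m dataset
7        296      c4
11        38    imdb
12       792   cifar
13         3   squad
14       421    wiki
add column params_m_x4 = t['params_m'] * 4:
    params_m dataset  params_m_x4
7        296      c4         1184
11        38    imdb          152
12       792   cifar         3168
13         3   squad           12
14       421    wiki         1684
take first 2 rows:
    params_m dataset  params_m_x4
7        296      c4         1184
11        38    imdb          152
Then the max of column 'params_m_x4': 1184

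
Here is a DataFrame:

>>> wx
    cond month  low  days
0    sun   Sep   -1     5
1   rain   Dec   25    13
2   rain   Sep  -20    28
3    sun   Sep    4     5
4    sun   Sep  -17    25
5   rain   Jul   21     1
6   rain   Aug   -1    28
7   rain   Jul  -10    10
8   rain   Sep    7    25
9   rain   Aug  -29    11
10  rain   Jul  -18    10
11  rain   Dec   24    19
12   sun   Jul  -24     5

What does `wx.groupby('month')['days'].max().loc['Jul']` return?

10

group by month, max of days:
month
Aug    28
Dec    19
Jul    10
Sep    28
Name: days, dtype: int64
Hence 10.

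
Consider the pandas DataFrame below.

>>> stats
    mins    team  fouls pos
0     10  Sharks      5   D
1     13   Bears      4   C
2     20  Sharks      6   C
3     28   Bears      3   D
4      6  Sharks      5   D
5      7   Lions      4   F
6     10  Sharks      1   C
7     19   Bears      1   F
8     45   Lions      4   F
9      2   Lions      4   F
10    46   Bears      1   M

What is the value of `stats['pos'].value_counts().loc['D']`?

3

value_counts of pos:
pos
F    4
D    3
C    3
M    1
Name: count, dtype: int64
Finally, value at index 'D' = 3.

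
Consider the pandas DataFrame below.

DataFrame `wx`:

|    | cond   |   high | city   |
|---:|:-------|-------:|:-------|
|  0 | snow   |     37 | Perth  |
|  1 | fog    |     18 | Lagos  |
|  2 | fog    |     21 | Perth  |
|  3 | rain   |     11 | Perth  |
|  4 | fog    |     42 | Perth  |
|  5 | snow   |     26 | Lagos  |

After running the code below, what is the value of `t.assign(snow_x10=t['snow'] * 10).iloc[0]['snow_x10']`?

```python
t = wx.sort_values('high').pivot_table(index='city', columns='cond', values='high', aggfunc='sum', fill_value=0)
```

260

sort by high:
   cond  high   city
3  rain    11  Perth
1   fog    18  Lagos
2   fog    21  Perth
5  snow    26  Lagos
0  snow    37  Perth
4   fog    42  Perth
pivot: rows=city, cols=cond, sum(high):
cond   fog  rain  snow
city                  
Lagos   18     0    26
Perth   63    11    37
add column snow_x10 = t['snow'] * 10:
cond   fog  rain  snow  snow_x10
city                            
Lagos   18     0    26       260
Perth   63    11    37       370
Reading off the value at position 0, column 'snow_x10', we get 260.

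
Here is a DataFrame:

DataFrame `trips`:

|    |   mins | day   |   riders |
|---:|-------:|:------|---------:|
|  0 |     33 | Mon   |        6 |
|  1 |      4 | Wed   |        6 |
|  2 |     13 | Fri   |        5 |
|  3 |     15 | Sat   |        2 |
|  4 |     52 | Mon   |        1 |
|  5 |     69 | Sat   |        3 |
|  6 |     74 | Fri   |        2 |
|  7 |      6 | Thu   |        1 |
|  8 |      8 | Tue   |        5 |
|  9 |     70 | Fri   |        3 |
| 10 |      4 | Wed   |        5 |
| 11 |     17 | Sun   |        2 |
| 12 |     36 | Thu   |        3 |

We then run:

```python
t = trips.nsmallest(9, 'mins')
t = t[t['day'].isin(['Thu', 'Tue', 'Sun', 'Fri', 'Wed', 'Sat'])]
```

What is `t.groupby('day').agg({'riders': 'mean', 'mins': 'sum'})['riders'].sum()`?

21.5

take 9 rows with smallest mins:
    mins  day  riders
1      4  Wed       6
10     4  Wed       5
7      6  Thu       1
8      8  Tue       5
2     13  Fri       5
3     15  Sat       2
11    17  Sun       2
0     33  Mon       6
12    36  Thu       3
filter rows where day in ['Thu', 'Tue', 'Sun', 'Fri', 'Wed', 'Sat']:
    mins  day  riders
1      4  Wed       6
10     4  Wed       5
7      6  Thu       1
8      8  Tue       5
2     13  Fri       5
3     15  Sat       2
11    17  Sun       2
12    36  Thu       3
group by day: mean(riders), sum(mins):
     riders  mins
day              
Fri     5.0    13
Sat     2.0    15
Sun     2.0    17
Thu     2.0    42
Tue     5.0     8
Wed     5.5     8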